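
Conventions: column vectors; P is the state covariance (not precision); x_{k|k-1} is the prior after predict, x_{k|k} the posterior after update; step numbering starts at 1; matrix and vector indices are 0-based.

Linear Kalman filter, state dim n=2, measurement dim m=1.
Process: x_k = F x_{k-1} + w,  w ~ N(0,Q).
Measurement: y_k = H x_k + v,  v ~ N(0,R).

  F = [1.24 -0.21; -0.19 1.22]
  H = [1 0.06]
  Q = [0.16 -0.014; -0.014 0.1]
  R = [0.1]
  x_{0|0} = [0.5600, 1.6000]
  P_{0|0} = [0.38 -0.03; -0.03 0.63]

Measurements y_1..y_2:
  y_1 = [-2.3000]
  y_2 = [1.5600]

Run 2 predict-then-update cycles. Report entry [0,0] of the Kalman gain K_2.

K[0,0] = 0.8223

step 1: x^-=[0.3584, 1.8456]  P^-=[0.7877 -0.3115; -0.3115 1.0653]  S=[0.8541]  K=[0.9003; -0.2899]  nu=[-2.7691]  x^+=[-2.1347, 2.6483]  P^+=[0.0953 -0.0886; -0.0886 0.9935]
step 2: x^-=[-3.2032, 3.6365]  P^-=[0.3966 -0.4286; -0.4286 1.6233]  S=[0.4510]  K=[0.8223; -0.7344]  nu=[4.5450]  x^+=[0.5343, 0.2989]  P^+=[0.0916 -0.1562; -0.1562 1.3801]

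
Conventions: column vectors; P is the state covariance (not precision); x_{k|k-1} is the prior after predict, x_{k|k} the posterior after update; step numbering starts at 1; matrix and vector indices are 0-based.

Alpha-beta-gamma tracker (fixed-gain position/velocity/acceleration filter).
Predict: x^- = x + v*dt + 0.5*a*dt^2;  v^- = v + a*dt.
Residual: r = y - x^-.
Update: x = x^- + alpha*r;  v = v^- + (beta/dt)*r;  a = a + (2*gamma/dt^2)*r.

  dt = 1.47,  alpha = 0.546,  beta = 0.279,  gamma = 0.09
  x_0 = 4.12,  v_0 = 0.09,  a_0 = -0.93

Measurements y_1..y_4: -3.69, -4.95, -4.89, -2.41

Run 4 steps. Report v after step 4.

v_post = -3.2563

step 1: x_pred=3.2475  r=-6.9375  x^+=-0.5404  v^+=-2.5938  a^+=-1.5079
step 2: x_pred=-5.9825  r=1.0325  x^+=-5.4187  v^+=-4.6144  a^+=-1.4219
step 3: x_pred=-13.7382  r=8.8482  x^+=-8.9071  v^+=-5.0252  a^+=-0.6848
step 4: x_pred=-17.0341  r=14.6241  x^+=-9.0494  v^+=-3.2563  a^+=0.5333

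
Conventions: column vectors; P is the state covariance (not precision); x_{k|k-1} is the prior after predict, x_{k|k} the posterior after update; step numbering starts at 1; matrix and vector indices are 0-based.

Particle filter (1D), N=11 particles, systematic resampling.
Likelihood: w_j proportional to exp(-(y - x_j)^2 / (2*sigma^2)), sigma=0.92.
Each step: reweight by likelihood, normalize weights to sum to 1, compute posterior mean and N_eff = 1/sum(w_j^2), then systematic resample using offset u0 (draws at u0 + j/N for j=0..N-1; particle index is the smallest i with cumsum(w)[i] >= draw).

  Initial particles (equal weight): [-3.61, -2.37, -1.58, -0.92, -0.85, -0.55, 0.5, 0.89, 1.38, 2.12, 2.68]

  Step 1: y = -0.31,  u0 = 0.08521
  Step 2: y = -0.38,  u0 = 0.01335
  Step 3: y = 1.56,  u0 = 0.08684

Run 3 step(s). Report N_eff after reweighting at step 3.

N_eff = 3.5556

step 1: w=[0.0004, 0.0185, 0.0875, 0.1822, 0.1910, 0.2194, 0.1540, 0.0969, 0.0420, 0.0069, 0.0012]  mean=-0.3950  Neff=6.2214  idx=[2, 3, 3, 4, 4, 5, 5, 6, 6, 7, 9]
step 2: w=[0.0569, 0.1121, 0.1121, 0.1169, 0.1169, 0.1309, 0.1309, 0.0843, 0.0843, 0.0514, 0.0033]  mean=-0.5019  Neff=9.3596  idx=[0, 1, 2, 3, 3, 4, 5, 6, 6, 7, 8]
step 3: w=[0.0021, 0.0189, 0.0189, 0.0231, 0.0231, 0.0231, 0.0515, 0.0515, 0.0515, 0.3681, 0.3681]  mean=0.1860  Neff=3.5556  idx=[5, 7, 9, 9, 9, 9, 10, 10, 10, 10, 10]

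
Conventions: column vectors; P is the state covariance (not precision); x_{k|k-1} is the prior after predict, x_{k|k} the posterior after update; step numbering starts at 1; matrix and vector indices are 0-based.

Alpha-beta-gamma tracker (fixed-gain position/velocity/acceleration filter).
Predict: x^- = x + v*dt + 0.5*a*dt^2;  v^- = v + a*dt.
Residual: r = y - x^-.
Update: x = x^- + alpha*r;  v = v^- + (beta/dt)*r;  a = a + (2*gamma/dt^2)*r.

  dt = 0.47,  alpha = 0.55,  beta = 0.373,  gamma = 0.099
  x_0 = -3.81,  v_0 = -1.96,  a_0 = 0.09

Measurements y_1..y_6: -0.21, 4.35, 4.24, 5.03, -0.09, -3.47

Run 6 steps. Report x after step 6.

x_post = 0.0199

step 1: x_pred=-4.7213  r=4.5113  x^+=-2.2401  v^+=1.6625  a^+=4.1336
step 2: x_pred=-1.0021  r=5.3521  x^+=1.9415  v^+=7.8528  a^+=8.9309
step 3: x_pred=6.6188  r=-2.3788  x^+=5.3105  v^+=10.1625  a^+=6.7987
step 4: x_pred=10.8378  r=-5.8078  x^+=7.6435  v^+=8.7488  a^+=1.5930
step 5: x_pred=11.9314  r=-12.0214  x^+=5.3196  v^+=-0.0429  a^+=-9.1821
step 6: x_pred=4.2853  r=-7.7553  x^+=0.0199  v^+=-10.5132  a^+=-16.1335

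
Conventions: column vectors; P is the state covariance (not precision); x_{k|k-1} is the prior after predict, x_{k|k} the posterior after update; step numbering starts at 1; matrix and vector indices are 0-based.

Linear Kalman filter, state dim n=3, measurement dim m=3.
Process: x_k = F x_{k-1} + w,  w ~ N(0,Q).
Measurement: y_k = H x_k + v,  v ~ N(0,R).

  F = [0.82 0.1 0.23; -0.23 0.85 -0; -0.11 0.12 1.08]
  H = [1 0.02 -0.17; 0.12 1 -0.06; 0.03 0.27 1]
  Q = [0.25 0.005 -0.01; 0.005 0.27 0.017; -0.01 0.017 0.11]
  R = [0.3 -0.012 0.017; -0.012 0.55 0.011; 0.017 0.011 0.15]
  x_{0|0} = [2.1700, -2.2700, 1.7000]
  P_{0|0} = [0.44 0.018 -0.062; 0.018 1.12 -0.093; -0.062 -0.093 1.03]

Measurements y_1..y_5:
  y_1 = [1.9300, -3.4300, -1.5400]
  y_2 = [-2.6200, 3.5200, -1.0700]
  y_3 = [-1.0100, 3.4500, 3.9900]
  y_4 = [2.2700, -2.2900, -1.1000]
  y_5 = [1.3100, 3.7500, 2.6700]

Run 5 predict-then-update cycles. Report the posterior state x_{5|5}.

x_post = [1.2775, 1.7644, 1.2475]

step 1: x^-=[1.9434, -2.4286, 1.3249]  P^-=[0.5868 0.0144 0.1552; 0.0144 1.0954 0.0702; 0.1552 0.0702 1.3230]  S=[0.8728 0.0838 -0.0279; 0.0838 1.6515 0.3178; -0.0279 0.3178 1.6008]  K=[0.6474 -0.0109 0.1238; -0.0307 0.6440 0.1005; -0.0350 -0.1604 0.8724]  nu=[0.2604, -1.1551, -2.2675]  x^+=[1.8438, -3.4084, -0.4771]  P^+=[0.2027 -0.0348 0.0328; -0.0348 0.3555 -0.0733; 0.0328 -0.0733 0.1473]
step 2: x^-=[1.0614, -3.3212, -1.1271]  P^-=[0.4010 -0.0425 0.0278; -0.0425 0.5511 -0.0128; 0.0278 -0.0128 0.2635]  S=[0.6977 0.0072 0.0037; 0.0072 1.0988 0.1335; 0.0037 0.1335 0.4481]  K=[0.5664 -0.0075 0.0608; -0.0478 0.4787 0.1584; -0.0270 -0.0971 0.6113]  nu=[-3.8065, 6.6462, 0.9220]  x^+=[-1.0886, 0.1884, -1.1061]  P^+=[0.1753 -0.0300 0.0215; -0.0300 0.2666 -0.0429; 0.0215 -0.0429 0.1011]
step 3: x^-=[-1.1282, 0.4105, -1.0523]  P^-=[0.3771 -0.0351 0.0126; -0.0351 0.4837 0.0076; 0.0126 0.0076 0.2185]  S=[0.6779 0.0076 -0.0034; 0.0076 1.0303 0.1366; -0.0034 0.1366 0.4083]  K=[0.5523 -0.0003 0.0400; -0.0435 0.4403 0.1881; -0.0323 -0.0788 0.5670]  nu=[-0.0689, 3.1118, 4.9653]  x^+=[-0.9687, 2.7176, 1.5201]  P^+=[0.1698 -0.0257 0.0172; -0.0257 0.2458 -0.0333; 0.0172 -0.0333 0.0921]
step 4: x^-=[-0.1730, 2.5328, 2.0744]  P^-=[0.3723 -0.0309 0.0086; -0.0309 0.4666 0.0147; 0.0086 0.0147 0.2110]  S=[0.6743 0.0100 -0.0054; 0.0100 1.0135 0.1392; -0.0054 0.1392 0.4033]  K=[0.5492 0.0029 0.0346; -0.0404 0.4291 0.1978; -0.0345 -0.0734 0.5585]  nu=[2.7450, -4.6776, -3.8531]  x^+=[1.1876, -0.3478, 0.1710]  P^+=[0.1685 -0.0239 0.0159; -0.0239 0.2397 -0.0303; 0.0159 -0.0303 0.0901]
step 5: x^-=[0.9784, -0.5688, 0.0123]  P^-=[0.3712 -0.0293 0.0076; -0.0293 0.4615 0.0168; 0.0076 0.0168 0.2096]  S=[0.6736 0.0111 -0.0058; 0.0111 1.0084 0.1400; -0.0058 0.1400 0.4026]  K=[0.5485 0.0040 0.0334; -0.0393 0.4257 0.2005; -0.0352 -0.0718 0.5568]  nu=[0.3451, 4.2021, 2.7820]  x^+=[1.2775, 1.7644, 1.2475]  P^+=[0.1682 -0.0232 0.0156; -0.0232 0.2378 -0.0294; 0.0156 -0.0294 0.0896]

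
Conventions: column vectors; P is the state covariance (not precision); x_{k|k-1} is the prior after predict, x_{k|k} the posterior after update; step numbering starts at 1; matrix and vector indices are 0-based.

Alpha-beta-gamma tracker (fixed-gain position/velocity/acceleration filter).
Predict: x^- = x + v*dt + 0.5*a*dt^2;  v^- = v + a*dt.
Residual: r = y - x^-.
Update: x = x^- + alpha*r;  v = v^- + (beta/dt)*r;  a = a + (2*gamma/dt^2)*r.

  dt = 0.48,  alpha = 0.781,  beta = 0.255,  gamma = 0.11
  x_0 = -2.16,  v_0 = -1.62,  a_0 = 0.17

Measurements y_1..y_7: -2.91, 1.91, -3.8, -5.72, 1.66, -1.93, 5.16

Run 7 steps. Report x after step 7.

step 1: x_pred=-2.9180  r=0.0080  x^+=-2.9118  v^+=-1.5341  a^+=0.1777
step 2: x_pred=-3.6277  r=5.5377  x^+=0.6972  v^+=1.4930  a^+=5.4654
step 3: x_pred=2.0435  r=-5.8435  x^+=-2.5203  v^+=1.0120  a^+=-0.1144
step 4: x_pred=-2.0477  r=-3.6723  x^+=-4.9158  v^+=-0.9938  a^+=-3.6209
step 5: x_pred=-5.8099  r=7.4699  x^+=0.0241  v^+=1.2366  a^+=3.5118
step 6: x_pred=1.0222  r=-2.9522  x^+=-1.2835  v^+=1.3539  a^+=0.6929
step 7: x_pred=-0.5538  r=5.7138  x^+=3.9087  v^+=4.7219  a^+=6.1487

x_post = 3.9087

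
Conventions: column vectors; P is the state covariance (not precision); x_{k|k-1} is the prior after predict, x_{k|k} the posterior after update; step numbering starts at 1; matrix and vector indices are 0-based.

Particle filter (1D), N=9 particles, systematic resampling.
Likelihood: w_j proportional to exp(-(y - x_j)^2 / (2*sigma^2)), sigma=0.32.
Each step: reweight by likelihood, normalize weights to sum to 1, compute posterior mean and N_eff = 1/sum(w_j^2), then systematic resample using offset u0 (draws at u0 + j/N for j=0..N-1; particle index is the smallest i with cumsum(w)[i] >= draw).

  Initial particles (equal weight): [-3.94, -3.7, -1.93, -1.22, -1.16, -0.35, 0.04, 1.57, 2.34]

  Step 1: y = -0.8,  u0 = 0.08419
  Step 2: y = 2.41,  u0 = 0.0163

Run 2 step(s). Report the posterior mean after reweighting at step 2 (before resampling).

post_mean = -0.3500

step 1: w=[0.0000, 0.0000, 0.0014, 0.3108, 0.3906, 0.2736, 0.0235, 0.0000, 0.0000]  mean=-0.9300  Neff=3.0804  idx=[3, 3, 3, 4, 4, 4, 5, 5, 5]
step 2: w=[0.0000, 0.0000, 0.0000, 0.0000, 0.0000, 0.0000, 0.3333, 0.3333, 0.3333]  mean=-0.3500  Neff=3.0000  idx=[6, 6, 6, 7, 7, 7, 8, 8, 8]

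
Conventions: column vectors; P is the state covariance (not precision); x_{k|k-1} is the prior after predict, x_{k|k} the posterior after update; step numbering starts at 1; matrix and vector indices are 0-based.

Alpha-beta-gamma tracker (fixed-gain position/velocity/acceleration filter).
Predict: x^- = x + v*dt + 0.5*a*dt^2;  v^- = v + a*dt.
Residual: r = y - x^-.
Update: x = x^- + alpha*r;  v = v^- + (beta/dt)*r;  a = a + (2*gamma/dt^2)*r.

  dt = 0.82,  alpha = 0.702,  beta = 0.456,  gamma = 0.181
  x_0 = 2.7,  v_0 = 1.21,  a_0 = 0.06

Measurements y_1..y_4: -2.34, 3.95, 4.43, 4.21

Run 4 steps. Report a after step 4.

step 1: x_pred=3.7124  r=-6.0524  x^+=-0.5364  v^+=-2.1065  a^+=-3.1984
step 2: x_pred=-3.3390  r=7.2890  x^+=1.7779  v^+=-0.6758  a^+=0.7258
step 3: x_pred=1.4677  r=2.9623  x^+=3.5472  v^+=1.5667  a^+=2.3206
step 4: x_pred=5.6121  r=-1.4021  x^+=4.6278  v^+=2.6898  a^+=1.5657

a_post = 1.5657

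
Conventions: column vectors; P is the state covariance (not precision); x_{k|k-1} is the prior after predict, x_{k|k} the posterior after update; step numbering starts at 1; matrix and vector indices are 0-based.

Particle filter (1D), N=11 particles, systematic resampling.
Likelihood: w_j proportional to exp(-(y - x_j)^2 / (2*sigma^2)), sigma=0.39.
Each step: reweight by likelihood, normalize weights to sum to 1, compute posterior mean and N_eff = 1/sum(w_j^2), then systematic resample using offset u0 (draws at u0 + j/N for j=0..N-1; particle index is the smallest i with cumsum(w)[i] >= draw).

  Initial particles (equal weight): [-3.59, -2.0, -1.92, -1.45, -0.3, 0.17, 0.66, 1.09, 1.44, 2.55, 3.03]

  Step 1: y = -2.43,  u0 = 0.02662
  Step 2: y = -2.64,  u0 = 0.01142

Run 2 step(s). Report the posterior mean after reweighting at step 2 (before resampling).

step 1: w=[0.0117, 0.5316, 0.4152, 0.0415, 0.0000, 0.0000, 0.0000, 0.0000, 0.0000, 0.0000, 0.0000]  mean=-1.9626  Neff=2.1891  idx=[1, 1, 1, 1, 1, 1, 2, 2, 2, 2, 2]
step 2: w=[0.1053, 0.1053, 0.1053, 0.1053, 0.1053, 0.1053, 0.0736, 0.0736, 0.0736, 0.0736, 0.0736]  mean=-1.9705  Neff=10.6788  idx=[0, 0, 1, 2, 3, 4, 5, 6, 7, 8, 9]

post_mean = -1.9705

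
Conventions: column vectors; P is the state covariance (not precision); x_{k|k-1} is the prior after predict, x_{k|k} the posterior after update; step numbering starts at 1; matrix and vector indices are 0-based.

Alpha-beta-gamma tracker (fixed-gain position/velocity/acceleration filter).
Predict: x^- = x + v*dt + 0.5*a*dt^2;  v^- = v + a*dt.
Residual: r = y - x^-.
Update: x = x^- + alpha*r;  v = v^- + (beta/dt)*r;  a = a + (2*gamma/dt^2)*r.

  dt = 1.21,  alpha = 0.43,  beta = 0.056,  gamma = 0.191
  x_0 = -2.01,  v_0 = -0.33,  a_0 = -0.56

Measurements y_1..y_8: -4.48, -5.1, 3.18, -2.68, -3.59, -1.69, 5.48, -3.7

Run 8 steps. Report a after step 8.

a_post = -5.3759

step 1: x_pred=-2.8192  r=-1.6608  x^+=-3.5334  v^+=-1.0845  a^+=-0.9933
step 2: x_pred=-5.5727  r=0.4727  x^+=-5.3695  v^+=-2.2645  a^+=-0.8700
step 3: x_pred=-8.7463  r=11.9263  x^+=-3.6180  v^+=-2.7652  a^+=2.2417
step 4: x_pred=-5.3228  r=2.6428  x^+=-4.1864  v^+=0.0696  a^+=2.9313
step 5: x_pred=-1.9563  r=-1.6337  x^+=-2.6588  v^+=3.5409  a^+=2.5050
step 6: x_pred=3.4595  r=-5.1495  x^+=1.2452  v^+=6.3337  a^+=1.1615
step 7: x_pred=9.7592  r=-4.2792  x^+=7.9191  v^+=7.5410  a^+=0.0450
step 8: x_pred=17.0767  r=-20.7767  x^+=8.1427  v^+=6.6339  a^+=-5.3759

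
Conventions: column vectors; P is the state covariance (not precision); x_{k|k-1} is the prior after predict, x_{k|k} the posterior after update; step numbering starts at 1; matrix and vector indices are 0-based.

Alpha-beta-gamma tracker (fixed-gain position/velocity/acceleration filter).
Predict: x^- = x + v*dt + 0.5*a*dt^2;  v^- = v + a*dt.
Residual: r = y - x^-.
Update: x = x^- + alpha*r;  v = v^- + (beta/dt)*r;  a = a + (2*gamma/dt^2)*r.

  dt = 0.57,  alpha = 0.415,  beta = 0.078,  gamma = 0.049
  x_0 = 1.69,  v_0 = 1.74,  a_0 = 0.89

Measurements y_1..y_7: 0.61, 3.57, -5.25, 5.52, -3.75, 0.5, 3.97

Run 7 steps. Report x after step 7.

x_post = 0.1789

step 1: x_pred=2.8264  r=-2.2164  x^+=1.9066  v^+=1.9440  a^+=0.2215
step 2: x_pred=3.0506  r=0.5194  x^+=3.2662  v^+=2.1413  a^+=0.3781
step 3: x_pred=4.5482  r=-9.7982  x^+=0.4819  v^+=1.0160  a^+=-2.5773
step 4: x_pred=0.6424  r=4.8776  x^+=2.6666  v^+=0.2144  a^+=-1.1061
step 5: x_pred=2.6091  r=-6.3591  x^+=-0.0299  v^+=-1.2862  a^+=-3.0242
step 6: x_pred=-1.2543  r=1.7543  x^+=-0.5263  v^+=-2.7699  a^+=-2.4950
step 7: x_pred=-2.5105  r=6.4805  x^+=0.1789  v^+=-3.3053  a^+=-0.5403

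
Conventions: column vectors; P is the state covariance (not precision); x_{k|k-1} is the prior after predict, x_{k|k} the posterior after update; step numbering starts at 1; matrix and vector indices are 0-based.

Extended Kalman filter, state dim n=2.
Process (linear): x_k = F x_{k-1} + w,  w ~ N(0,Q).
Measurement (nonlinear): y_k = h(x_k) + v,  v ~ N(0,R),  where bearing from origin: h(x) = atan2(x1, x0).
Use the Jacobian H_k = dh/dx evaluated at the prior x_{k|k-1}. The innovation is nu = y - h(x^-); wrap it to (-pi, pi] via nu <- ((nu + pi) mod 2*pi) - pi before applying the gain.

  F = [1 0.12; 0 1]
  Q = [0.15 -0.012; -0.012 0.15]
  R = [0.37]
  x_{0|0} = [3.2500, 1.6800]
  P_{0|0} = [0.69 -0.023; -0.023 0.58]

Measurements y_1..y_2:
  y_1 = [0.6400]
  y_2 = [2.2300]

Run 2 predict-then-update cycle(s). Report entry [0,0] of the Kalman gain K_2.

K[0,0] = -0.1868

step 1: x^-=[3.4516, 1.6800]  P^-=[0.8428 0.0346; 0.0346 0.7300]  H_jac=[-0.1140 0.2342]  S=[0.4192]  K=[-0.2099; 0.3985]  nu=[0.1870]  x^+=[3.4123, 1.7545]  P^+=[0.8244 0.0697; 0.0697 0.6634]
step 2: x^-=[3.6229, 1.7545]  P^-=[1.0006 0.1373; 0.1373 0.8134]  H_jac=[-0.1083 0.2236]  S=[0.4157]  K=[-0.1868; 0.4017]  nu=[1.7790]  x^+=[3.2906, 2.4692]  P^+=[0.9861 0.1685; 0.1685 0.7463]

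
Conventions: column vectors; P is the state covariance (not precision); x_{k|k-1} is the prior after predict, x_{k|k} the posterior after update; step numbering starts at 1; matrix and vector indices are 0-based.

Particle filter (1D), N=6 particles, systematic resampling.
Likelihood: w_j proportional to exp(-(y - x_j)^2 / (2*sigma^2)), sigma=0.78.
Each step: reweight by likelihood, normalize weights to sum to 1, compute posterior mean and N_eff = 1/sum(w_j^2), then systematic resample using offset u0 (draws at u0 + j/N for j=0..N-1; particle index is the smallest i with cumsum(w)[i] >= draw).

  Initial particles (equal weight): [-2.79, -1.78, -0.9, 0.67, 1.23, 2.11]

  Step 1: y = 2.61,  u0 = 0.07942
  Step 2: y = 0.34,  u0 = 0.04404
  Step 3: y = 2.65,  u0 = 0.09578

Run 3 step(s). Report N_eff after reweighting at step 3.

N_eff = 3.9450

step 1: w=[0.0000, 0.0000, 0.0000, 0.0424, 0.1956, 0.7619]  mean=1.8766  Neff=1.6115  idx=[4, 5, 5, 5, 5, 5]
step 2: w=[0.5779, 0.0844, 0.0844, 0.0844, 0.0844, 0.0844]  mean=1.6014  Neff=2.7054  idx=[0, 0, 0, 0, 2, 4]
step 3: w=[0.0816, 0.0816, 0.0816, 0.0816, 0.3368, 0.3368]  mean=1.8227  Neff=3.9450  idx=[1, 3, 4, 4, 5, 5]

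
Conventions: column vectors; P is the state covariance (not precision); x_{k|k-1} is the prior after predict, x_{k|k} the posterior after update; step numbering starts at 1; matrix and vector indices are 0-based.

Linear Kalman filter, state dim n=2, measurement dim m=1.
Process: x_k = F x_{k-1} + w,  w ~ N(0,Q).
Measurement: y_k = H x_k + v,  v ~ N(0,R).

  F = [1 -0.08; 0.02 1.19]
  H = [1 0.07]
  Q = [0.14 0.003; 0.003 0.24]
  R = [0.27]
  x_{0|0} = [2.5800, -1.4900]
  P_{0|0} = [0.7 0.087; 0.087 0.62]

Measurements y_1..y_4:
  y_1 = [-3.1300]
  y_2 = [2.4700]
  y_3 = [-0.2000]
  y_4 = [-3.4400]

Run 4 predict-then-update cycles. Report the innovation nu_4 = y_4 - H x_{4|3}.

step 1: x^-=[2.6992, -1.7215]  P^-=[0.8300 0.0614; 0.0614 1.1224]  S=[1.1141]  K=[0.7489; 0.1256]  nu=[-5.7087]  x^+=[-1.5759, -2.4385]  P^+=[0.2052 -0.0434; -0.0434 1.1048]
step 2: x^-=[-1.3808, -2.9333]  P^-=[0.3593 -0.1497; -0.1497 1.8026]  S=[0.6171]  K=[0.5652; -0.0381]  nu=[4.0561]  x^+=[0.9116, -3.0878]  P^+=[0.1621 -0.1364; -0.1364 1.8017]
step 3: x^-=[1.1586, -3.6563]  P^-=[0.3355 -0.3274; -0.3274 2.7849]  S=[0.5733]  K=[0.5452; -0.2310]  nu=[-1.1026]  x^+=[0.5574, -3.4016]  P^+=[0.1651 -0.2552; -0.2552 2.7543]
step 4: x^-=[0.8295, -4.0367]  P^-=[0.3635 -0.5592; -0.5592 4.1283]  S=[0.5755]  K=[0.5637; -0.4695]  nu=[-3.9870]  x^+=[-1.4179, -2.1649]  P^+=[0.1807 -0.4069; -0.4069 4.0015]

innov = [-3.9870]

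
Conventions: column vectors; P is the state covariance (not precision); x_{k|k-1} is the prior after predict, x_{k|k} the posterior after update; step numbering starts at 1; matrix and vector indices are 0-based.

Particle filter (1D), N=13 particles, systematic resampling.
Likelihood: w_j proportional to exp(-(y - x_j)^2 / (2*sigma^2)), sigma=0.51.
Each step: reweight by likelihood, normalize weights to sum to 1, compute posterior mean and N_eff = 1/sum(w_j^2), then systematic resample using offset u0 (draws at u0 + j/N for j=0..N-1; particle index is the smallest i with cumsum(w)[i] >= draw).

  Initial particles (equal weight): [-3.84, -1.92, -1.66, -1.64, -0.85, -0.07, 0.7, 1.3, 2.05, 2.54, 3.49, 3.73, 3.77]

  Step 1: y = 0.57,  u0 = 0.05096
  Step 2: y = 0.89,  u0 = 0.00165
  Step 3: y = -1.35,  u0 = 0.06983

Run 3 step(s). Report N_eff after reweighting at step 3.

N_eff = 1.1341

step 1: w=[0.0000, 0.0000, 0.0000, 0.0000, 0.0114, 0.2502, 0.5324, 0.1974, 0.0082, 0.0003, 0.0000, 0.0000, 0.0000]  mean=0.6195  Neff=2.5960  idx=[5, 5, 5, 6, 6, 6, 6, 6, 6, 6, 7, 7, 7]
step 2: w=[0.0185, 0.0185, 0.0185, 0.1013, 0.1013, 0.1013, 0.1013, 0.1013, 0.1013, 0.1013, 0.0786, 0.0786, 0.0786]  mean=0.7988  Neff=10.9487  idx=[0, 3, 3, 4, 5, 6, 7, 7, 8, 9, 10, 11, 12]
step 3: w=[0.9388, 0.0068, 0.0068, 0.0068, 0.0068, 0.0068, 0.0068, 0.0068, 0.0068, 0.0068, 0.0000, 0.0000, 0.0000]  mean=-0.0228  Neff=1.1341  idx=[0, 0, 0, 0, 0, 0, 0, 0, 0, 0, 0, 0, 8]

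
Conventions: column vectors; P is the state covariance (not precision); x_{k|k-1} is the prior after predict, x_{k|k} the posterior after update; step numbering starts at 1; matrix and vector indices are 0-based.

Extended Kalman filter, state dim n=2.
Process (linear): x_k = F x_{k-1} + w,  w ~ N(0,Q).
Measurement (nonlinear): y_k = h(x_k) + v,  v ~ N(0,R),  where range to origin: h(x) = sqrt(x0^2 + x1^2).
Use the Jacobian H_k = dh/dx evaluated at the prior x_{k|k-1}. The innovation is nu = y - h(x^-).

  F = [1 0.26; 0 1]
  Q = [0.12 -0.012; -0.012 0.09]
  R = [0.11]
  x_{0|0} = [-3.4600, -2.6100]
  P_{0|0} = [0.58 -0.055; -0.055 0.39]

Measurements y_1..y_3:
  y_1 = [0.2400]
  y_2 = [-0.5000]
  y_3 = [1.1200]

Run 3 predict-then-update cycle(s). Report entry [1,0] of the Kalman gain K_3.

K[1,0] = 0.6140

step 1: x^-=[-4.1386, -2.6100]  P^-=[0.6978 0.0344; 0.0344 0.4800]  H_jac=[-0.8458 -0.5334]  S=[0.7768]  K=[-0.7834; -0.3671]  nu=[-4.6529]  x^+=[-0.4937, -0.9021]  P^+=[0.2210 -0.1890; -0.1890 0.3753]
step 2: x^-=[-0.7283, -0.9021]  P^-=[0.2682 -0.1034; -0.1034 0.4653]  H_jac=[-0.6281 -0.7781]  S=[0.3965]  K=[-0.2219; -0.7494]  nu=[-1.6594]  x^+=[-0.3600, 0.3415]  P^+=[0.2486 -0.1693; -0.1693 0.2426]
step 3: x^-=[-0.2712, 0.3415]  P^-=[0.2970 -0.1182; -0.1182 0.3326]  H_jac=[-0.6219 0.7831]  S=[0.5440]  K=[-0.5097; 0.6140]  nu=[0.6839]  x^+=[-0.6198, 0.7614]  P^+=[0.1556 0.0520; 0.0520 0.1275]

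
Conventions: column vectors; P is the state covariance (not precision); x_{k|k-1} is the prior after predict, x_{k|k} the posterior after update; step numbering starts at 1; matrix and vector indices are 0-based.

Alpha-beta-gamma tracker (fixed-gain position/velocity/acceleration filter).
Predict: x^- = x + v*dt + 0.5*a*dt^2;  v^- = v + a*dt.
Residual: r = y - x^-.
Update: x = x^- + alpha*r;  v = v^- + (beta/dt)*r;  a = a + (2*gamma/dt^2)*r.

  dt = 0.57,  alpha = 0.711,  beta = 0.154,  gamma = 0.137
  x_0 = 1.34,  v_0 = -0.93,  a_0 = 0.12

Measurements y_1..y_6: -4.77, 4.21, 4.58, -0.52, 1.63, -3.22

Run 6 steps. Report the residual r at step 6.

step 1: x_pred=0.8294  r=-5.5994  x^+=-3.1518  v^+=-2.3744  a^+=-4.6022
step 2: x_pred=-5.2528  r=9.4628  x^+=1.4752  v^+=-2.4410  a^+=3.3782
step 3: x_pred=0.6326  r=3.9474  x^+=3.4392  v^+=0.5510  a^+=6.7071
step 4: x_pred=4.8429  r=-5.3629  x^+=1.0299  v^+=2.9251  a^+=2.1844
step 5: x_pred=3.0521  r=-1.4221  x^+=2.0410  v^+=3.7861  a^+=0.9852
step 6: x_pred=4.3591  r=-7.5791  x^+=-1.0296  v^+=2.2999  a^+=-5.4065

resid = -7.5791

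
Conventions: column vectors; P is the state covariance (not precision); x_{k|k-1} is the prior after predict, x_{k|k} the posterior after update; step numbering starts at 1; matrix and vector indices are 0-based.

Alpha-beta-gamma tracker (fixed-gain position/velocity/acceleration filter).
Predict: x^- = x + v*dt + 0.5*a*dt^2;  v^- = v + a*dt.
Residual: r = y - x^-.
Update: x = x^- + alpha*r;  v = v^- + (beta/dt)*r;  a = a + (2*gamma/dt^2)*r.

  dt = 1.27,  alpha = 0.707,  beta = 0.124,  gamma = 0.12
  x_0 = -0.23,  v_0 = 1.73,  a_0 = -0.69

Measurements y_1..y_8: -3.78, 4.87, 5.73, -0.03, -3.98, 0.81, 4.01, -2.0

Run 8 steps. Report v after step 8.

step 1: x_pred=1.4106  r=-5.1906  x^+=-2.2591  v^+=0.3469  a^+=-1.4624
step 2: x_pred=-2.9979  r=7.8679  x^+=2.5647  v^+=-0.7421  a^+=-0.2916
step 3: x_pred=1.3870  r=4.3430  x^+=4.4575  v^+=-0.6884  a^+=0.3546
step 4: x_pred=3.8692  r=-3.8992  x^+=1.1125  v^+=-0.6188  a^+=-0.2256
step 5: x_pred=0.1447  r=-4.1247  x^+=-2.7715  v^+=-1.3080  a^+=-0.8393
step 6: x_pred=-5.1095  r=5.9195  x^+=-0.9244  v^+=-1.7960  a^+=0.0415
step 7: x_pred=-3.1719  r=7.1819  x^+=1.9057  v^+=-1.0421  a^+=1.1102
step 8: x_pred=1.4775  r=-3.4775  x^+=-0.9811  v^+=0.0283  a^+=0.5927

v_post = 0.0283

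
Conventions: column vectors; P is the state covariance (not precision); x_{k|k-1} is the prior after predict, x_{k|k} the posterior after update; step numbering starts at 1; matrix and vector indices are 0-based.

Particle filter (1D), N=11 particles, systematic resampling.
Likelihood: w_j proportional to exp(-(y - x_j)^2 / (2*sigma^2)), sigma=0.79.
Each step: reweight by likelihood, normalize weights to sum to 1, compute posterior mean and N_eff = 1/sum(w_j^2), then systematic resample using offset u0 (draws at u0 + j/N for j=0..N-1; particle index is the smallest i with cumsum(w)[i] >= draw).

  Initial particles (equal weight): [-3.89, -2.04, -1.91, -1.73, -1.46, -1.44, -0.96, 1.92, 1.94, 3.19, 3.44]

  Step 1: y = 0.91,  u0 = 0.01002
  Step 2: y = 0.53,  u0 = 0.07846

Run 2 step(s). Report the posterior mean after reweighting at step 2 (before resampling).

step 1: w=[0.0000, 0.0010, 0.0017, 0.0038, 0.0113, 0.0122, 0.0619, 0.4503, 0.4358, 0.0158, 0.0060]  mean=1.6759  Neff=2.5180  idx=[4, 7, 7, 7, 7, 7, 8, 8, 8, 8, 8]
step 2: w=[0.0197, 0.1002, 0.1002, 0.1002, 0.1002, 0.1002, 0.0958, 0.0958, 0.0958, 0.0958, 0.0958]  mean=1.8629  Neff=10.3596  idx=[1, 2, 3, 4, 5, 6, 7, 8, 8, 9, 10]

post_mean = 1.8629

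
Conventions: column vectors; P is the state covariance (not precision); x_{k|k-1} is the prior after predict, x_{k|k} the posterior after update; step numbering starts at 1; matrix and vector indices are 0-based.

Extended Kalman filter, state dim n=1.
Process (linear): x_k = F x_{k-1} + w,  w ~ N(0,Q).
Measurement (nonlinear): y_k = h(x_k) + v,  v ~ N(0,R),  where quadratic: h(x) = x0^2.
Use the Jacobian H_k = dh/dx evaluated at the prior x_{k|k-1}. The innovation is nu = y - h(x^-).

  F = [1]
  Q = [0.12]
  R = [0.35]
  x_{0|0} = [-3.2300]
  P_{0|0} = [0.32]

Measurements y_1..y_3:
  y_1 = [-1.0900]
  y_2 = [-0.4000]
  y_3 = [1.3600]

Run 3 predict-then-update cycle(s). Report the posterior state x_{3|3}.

x_post = [-1.0415]

step 1: x^-=[-3.2300]  P^-=[0.4400]  H_jac=[-6.4600]  S=[18.7119]  K=[-0.1519]  nu=[-11.5229]  x^+=[-1.4796]  P^+=[0.0082]
step 2: x^-=[-1.4796]  P^-=[0.1282]  H_jac=[-2.9593]  S=[1.4729]  K=[-0.2576]  nu=[-2.5893]  x^+=[-0.8126]  P^+=[0.0305]
step 3: x^-=[-0.8126]  P^-=[0.1505]  H_jac=[-1.6251]  S=[0.7474]  K=[-0.3272]  nu=[0.6997]  x^+=[-1.0415]  P^+=[0.0705]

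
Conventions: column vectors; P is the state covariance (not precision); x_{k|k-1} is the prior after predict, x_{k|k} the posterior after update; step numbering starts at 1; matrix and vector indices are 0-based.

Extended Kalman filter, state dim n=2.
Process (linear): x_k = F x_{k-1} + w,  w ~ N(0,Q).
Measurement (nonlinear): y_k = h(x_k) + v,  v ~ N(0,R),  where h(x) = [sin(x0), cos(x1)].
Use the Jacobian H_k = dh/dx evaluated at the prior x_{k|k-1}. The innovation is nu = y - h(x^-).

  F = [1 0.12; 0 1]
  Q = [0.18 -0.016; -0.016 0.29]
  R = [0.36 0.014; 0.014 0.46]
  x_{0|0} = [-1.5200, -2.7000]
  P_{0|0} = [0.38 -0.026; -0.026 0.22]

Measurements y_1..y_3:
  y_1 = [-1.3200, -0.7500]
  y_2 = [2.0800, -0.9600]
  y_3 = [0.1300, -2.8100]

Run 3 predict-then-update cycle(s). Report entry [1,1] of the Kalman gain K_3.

step 1: x^-=[-1.8440, -2.7000]  P^-=[0.5569 -0.0156; -0.0156 0.5100]  H_jac=[-0.2698 0.0000; 0.0000 0.4274]  S=[0.4005 0.0158; 0.0158 0.5532]  K=[-0.3751 -0.0013; -0.0050 0.3942]  nu=[-0.3571, 0.1541]  x^+=[-1.7103, -2.6375]  P^+=[0.5006 -0.0137; -0.0137 0.4241]
step 2: x^-=[-2.0268, -2.6375]  P^-=[0.6834 0.0212; 0.0212 0.7141]  H_jac=[-0.4403 0.0000; 0.0000 0.4830]  S=[0.4925 0.0095; 0.0095 0.6266]  K=[-0.6115 0.0256; -0.0295 0.5509]  nu=[2.9778, -0.0844]  x^+=[-3.8498, -2.7720]  P^+=[0.4991 0.0066; 0.0066 0.5238]
step 3: x^-=[-4.1824, -2.7720]  P^-=[0.6882 0.0535; 0.0535 0.8138]  H_jac=[-0.5055 0.0000; 0.0000 0.3613]  S=[0.5359 0.0042; 0.0042 0.5662]  K=[-0.6496 0.0390; -0.0546 0.5197]  nu=[-0.7328, -1.8775]  x^+=[-3.7796, -3.7076]  P^+=[0.4615 0.0245; 0.0245 0.6595]

K[1,1] = 0.5197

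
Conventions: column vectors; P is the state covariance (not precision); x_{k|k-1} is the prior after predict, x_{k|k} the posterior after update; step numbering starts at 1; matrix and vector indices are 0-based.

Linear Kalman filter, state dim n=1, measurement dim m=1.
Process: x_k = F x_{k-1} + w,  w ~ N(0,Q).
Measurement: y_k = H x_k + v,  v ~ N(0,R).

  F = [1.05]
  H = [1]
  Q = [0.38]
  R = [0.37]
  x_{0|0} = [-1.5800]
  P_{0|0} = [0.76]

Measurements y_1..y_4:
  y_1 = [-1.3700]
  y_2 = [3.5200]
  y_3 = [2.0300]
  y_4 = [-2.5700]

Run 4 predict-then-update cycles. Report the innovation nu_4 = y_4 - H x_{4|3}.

innov = [-4.6356]

step 1: x^-=[-1.6590]  P^-=[1.2179]  S=[1.5879]  K=[0.7670]  nu=[0.2890]  x^+=[-1.4373]  P^+=[0.2838]
step 2: x^-=[-1.5092]  P^-=[0.6929]  S=[1.0629]  K=[0.6519]  nu=[5.0292]  x^+=[1.7693]  P^+=[0.2412]
step 3: x^-=[1.8577]  P^-=[0.6459]  S=[1.0159]  K=[0.6358]  nu=[0.1723]  x^+=[1.9673]  P^+=[0.2352]
step 4: x^-=[2.0656]  P^-=[0.6394]  S=[1.0094]  K=[0.6334]  nu=[-4.6356]  x^+=[-0.8707]  P^+=[0.2344]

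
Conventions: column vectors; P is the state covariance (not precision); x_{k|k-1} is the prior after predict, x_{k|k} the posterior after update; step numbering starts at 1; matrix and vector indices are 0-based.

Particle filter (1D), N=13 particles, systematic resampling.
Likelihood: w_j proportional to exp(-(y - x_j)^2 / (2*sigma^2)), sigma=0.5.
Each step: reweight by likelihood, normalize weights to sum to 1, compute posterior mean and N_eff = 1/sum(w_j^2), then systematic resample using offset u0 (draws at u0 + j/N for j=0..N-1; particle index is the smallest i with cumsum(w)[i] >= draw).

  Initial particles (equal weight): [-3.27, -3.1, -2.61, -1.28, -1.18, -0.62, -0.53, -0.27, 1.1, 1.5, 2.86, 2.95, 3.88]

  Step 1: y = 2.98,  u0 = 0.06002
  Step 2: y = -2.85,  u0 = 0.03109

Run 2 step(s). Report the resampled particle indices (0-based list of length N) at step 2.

step 1: w=[0.0000, 0.0000, 0.0000, 0.0000, 0.0000, 0.0000, 0.0000, 0.0000, 0.0004, 0.0057, 0.4455, 0.4577, 0.0907]  mean=2.9852  Neff=2.4029  idx=[10, 10, 10, 10, 10, 10, 11, 11, 11, 11, 11, 11, 12]
step 2: w=[0.1480, 0.1480, 0.1480, 0.1480, 0.1480, 0.1480, 0.0186, 0.0186, 0.0186, 0.0186, 0.0186, 0.0186, 0.0000]  mean=2.8701  Neff=7.4879  idx=[0, 0, 1, 1, 2, 2, 3, 3, 4, 4, 5, 5, 9]

resampled_idx = [0, 0, 1, 1, 2, 2, 3, 3, 4, 4, 5, 5, 9]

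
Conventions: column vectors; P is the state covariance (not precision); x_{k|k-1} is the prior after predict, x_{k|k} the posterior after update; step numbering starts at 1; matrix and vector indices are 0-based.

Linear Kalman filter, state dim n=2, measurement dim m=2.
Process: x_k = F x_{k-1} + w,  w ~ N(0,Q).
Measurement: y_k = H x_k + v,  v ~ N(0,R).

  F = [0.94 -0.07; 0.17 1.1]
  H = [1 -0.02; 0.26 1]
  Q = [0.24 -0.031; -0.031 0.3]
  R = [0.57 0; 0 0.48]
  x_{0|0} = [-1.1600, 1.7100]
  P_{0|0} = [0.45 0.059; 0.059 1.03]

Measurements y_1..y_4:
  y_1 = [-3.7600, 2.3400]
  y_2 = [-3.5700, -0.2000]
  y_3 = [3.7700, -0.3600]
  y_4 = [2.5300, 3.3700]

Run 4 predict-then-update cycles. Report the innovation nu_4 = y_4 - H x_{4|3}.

innov = [2.4312, 3.3296]

step 1: x^-=[-1.2101, 1.6838]  P^-=[0.6349 0.0219; 0.0219 1.5814]  S=[1.2047 0.1552; 0.1552 2.1157]  K=[0.5202 0.0502; -0.1057 0.7579]  nu=[-2.5162, 0.9708]  x^+=[-2.4703, 2.6857]  P^+=[0.2955 -0.0527; -0.0527 0.3775]
step 2: x^-=[-2.5101, 2.5343]  P^-=[0.5099 -0.0667; -0.0667 0.7456]  S=[1.0828 0.0513; 0.0513 1.2254]  K=[0.4705 0.0340; -0.1037 0.5987]  nu=[-1.0092, -2.0816]  x^+=[-3.0558, 1.3928]  P^+=[0.2671 -0.0531; -0.0531 0.3012]
step 3: x^-=[-2.9699, 1.0126]  P^-=[0.4845 -0.0658; -0.0658 0.6523]  S=[1.0574 0.0475; 0.0475 1.1308]  K=[0.4579 0.0340; -0.1000 0.5659]  nu=[6.7602, -0.6004]  x^+=[0.1052, -0.0029]  P^+=[0.2600 -0.0513; -0.0513 0.2850]
step 4: x^-=[0.0991, 0.0147]  P^-=[0.4779 -0.0638; -0.0638 0.6331]  S=[1.0507 0.0481; 0.0481 1.1123]  K=[0.4544 0.0347; -0.0984 0.5586]  nu=[2.4312, 3.3296]  x^+=[1.3194, 1.6353]  P^+=[0.2580 -0.0504; -0.0504 0.2812]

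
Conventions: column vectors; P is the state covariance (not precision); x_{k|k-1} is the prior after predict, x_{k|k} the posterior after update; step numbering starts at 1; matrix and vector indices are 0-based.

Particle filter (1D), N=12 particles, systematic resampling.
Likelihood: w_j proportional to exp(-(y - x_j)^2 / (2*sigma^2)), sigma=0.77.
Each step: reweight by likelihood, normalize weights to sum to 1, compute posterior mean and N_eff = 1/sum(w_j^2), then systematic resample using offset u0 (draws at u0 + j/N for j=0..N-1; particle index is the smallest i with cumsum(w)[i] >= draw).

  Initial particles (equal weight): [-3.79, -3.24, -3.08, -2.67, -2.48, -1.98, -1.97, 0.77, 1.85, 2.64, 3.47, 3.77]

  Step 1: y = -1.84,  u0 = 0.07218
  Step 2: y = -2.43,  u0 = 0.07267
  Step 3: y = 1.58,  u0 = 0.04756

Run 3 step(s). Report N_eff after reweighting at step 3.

step 1: w=[0.0108, 0.0511, 0.0730, 0.1493, 0.1890, 0.2626, 0.2632, 0.0009, 0.0000, 0.0000, 0.0000, 0.0000]  mean=-2.3369  Neff=4.8937  idx=[2, 3, 3, 4, 4, 5, 5, 5, 6, 6, 6, 6]
step 2: w=[0.0668, 0.0909, 0.0909, 0.0953, 0.0953, 0.0805, 0.0805, 0.0805, 0.0799, 0.0799, 0.0799, 0.0799]  mean=-2.2711  Neff=11.8937  idx=[1, 1, 2, 3, 4, 5, 6, 7, 8, 9, 10, 11]
step 3: w=[0.0014, 0.0014, 0.0014, 0.0055, 0.0055, 0.1359, 0.1359, 0.1359, 0.1443, 0.1443, 0.1443, 0.1443]  mean=-1.9827  Neff=7.2090  idx=[5, 5, 6, 7, 7, 8, 8, 9, 10, 10, 11, 11]

N_eff = 7.2090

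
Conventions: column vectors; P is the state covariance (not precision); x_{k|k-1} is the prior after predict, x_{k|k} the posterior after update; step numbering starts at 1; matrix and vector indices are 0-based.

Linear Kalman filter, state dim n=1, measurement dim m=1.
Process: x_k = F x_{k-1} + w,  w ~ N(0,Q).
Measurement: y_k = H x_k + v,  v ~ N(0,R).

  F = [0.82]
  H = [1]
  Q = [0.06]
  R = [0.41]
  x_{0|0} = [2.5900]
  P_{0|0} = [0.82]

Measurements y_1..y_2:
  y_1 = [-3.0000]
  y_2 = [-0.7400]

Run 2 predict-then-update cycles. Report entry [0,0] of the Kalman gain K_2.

step 1: x^-=[2.1238]  P^-=[0.6114]  S=[1.0214]  K=[0.5986]  nu=[-5.1238]  x^+=[-0.9432]  P^+=[0.2454]
step 2: x^-=[-0.7734]  P^-=[0.2250]  S=[0.6350]  K=[0.3543]  nu=[0.0334]  x^+=[-0.7616]  P^+=[0.1453]

K[0,0] = 0.3543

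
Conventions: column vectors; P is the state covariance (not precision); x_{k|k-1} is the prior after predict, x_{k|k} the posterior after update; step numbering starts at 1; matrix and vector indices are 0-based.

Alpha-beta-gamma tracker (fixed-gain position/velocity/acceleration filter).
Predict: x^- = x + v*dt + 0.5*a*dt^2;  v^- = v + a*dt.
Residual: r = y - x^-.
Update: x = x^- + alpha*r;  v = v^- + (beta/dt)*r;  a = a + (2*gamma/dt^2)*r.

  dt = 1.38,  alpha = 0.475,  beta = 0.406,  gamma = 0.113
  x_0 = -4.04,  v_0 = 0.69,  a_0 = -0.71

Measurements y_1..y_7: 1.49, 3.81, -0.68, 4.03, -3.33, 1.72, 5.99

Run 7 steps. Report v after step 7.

step 1: x_pred=-3.7639  r=5.2539  x^+=-1.2683  v^+=1.2559  a^+=-0.0865
step 2: x_pred=0.3825  r=3.4275  x^+=2.0106  v^+=2.1449  a^+=0.3202
step 3: x_pred=5.2755  r=-5.9555  x^+=2.4466  v^+=0.8347  a^+=-0.3865
step 4: x_pred=3.2305  r=0.7995  x^+=3.6103  v^+=0.5366  a^+=-0.2916
step 5: x_pred=4.0730  r=-7.4030  x^+=0.5566  v^+=-2.0439  a^+=-1.1702
step 6: x_pred=-3.3782  r=5.0982  x^+=-0.9566  v^+=-2.1588  a^+=-0.5651
step 7: x_pred=-4.4738  r=10.4638  x^+=0.4965  v^+=0.1398  a^+=0.6766

v_post = 0.1398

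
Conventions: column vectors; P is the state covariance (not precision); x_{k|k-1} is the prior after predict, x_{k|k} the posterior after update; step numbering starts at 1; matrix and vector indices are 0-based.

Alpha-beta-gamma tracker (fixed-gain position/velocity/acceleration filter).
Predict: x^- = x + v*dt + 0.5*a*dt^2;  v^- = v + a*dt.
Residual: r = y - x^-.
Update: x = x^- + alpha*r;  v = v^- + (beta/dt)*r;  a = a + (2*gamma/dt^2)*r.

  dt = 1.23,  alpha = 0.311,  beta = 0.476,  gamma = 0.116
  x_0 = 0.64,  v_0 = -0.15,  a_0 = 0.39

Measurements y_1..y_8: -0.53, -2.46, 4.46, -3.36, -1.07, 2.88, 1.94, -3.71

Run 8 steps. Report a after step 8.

step 1: x_pred=0.7505  r=-1.2805  x^+=0.3523  v^+=-0.1658  a^+=0.1936
step 2: x_pred=0.2948  r=-2.7548  x^+=-0.5620  v^+=-0.9937  a^+=-0.2288
step 3: x_pred=-1.9574  r=6.4174  x^+=0.0384  v^+=1.2083  a^+=0.7553
step 4: x_pred=2.0960  r=-5.4560  x^+=0.3992  v^+=0.0259  a^+=-0.0814
step 5: x_pred=0.3694  r=-1.4394  x^+=-0.0782  v^+=-0.6313  a^+=-0.3021
step 6: x_pred=-1.0832  r=3.9632  x^+=0.1493  v^+=0.5309  a^+=0.3056
step 7: x_pred=1.0335  r=0.9065  x^+=1.3154  v^+=1.2576  a^+=0.4446
step 8: x_pred=3.1986  r=-6.9086  x^+=1.0501  v^+=-0.8691  a^+=-0.6148

a_post = -0.6148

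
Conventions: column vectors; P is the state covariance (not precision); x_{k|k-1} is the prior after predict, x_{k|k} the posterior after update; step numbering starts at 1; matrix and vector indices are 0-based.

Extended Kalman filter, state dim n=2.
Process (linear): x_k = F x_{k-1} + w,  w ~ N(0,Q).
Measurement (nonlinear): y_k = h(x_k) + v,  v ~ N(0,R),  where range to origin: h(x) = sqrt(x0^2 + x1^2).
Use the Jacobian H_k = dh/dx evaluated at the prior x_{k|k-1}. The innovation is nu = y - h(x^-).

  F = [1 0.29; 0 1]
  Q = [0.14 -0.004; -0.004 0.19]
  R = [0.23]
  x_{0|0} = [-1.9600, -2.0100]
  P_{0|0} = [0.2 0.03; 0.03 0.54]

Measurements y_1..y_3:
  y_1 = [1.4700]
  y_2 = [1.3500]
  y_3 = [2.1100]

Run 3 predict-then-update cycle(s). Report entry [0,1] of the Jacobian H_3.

H_jac[0,1] = -0.3111

step 1: x^-=[-2.5429, -2.0100]  P^-=[0.4028 0.1826; 0.1826 0.7300]  H_jac=[-0.7845 -0.6201]  S=[0.9363]  K=[-0.4585; -0.6365]  nu=[-1.7714]  x^+=[-1.7308, -0.8826]  P^+=[0.2060 -0.0906; -0.0906 0.3507]
step 2: x^-=[-1.9868, -0.8826]  P^-=[0.3230 0.0071; 0.0071 0.5407]  H_jac=[-0.9139 -0.4060]  S=[0.5941]  K=[-0.5016; -0.3804]  nu=[-0.8240]  x^+=[-1.5734, -0.5691]  P^+=[0.1735 -0.1063; -0.1063 0.4547]
step 3: x^-=[-1.7385, -0.5691]  P^-=[0.2901 0.0216; 0.0216 0.6447]  H_jac=[-0.9504 -0.3111]  S=[0.5672]  K=[-0.4979; -0.3899]  nu=[0.2807]  x^+=[-1.8782, -0.6786]  P^+=[0.1495 -0.0885; -0.0885 0.5585]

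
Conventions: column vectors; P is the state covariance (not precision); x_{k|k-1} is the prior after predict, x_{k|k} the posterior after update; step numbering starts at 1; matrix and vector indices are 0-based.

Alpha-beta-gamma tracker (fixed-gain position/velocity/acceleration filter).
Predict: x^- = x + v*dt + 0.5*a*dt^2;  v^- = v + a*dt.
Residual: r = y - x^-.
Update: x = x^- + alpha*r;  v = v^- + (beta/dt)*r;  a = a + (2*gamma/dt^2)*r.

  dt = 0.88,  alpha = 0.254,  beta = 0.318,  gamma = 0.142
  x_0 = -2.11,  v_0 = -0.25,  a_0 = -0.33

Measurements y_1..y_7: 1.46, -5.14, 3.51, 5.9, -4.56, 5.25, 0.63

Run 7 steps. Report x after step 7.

step 1: x_pred=-2.4578  r=3.9178  x^+=-1.4627  v^+=0.8753  a^+=1.1068
step 2: x_pred=-0.2638  r=-4.8762  x^+=-1.5024  v^+=0.0872  a^+=-0.6815
step 3: x_pred=-1.6895  r=5.1995  x^+=-0.3688  v^+=1.3664  a^+=1.2253
step 4: x_pred=1.3081  r=4.5919  x^+=2.4745  v^+=4.1041  a^+=2.9094
step 5: x_pred=7.2125  r=-11.7725  x^+=4.2223  v^+=2.4101  a^+=-1.4081
step 6: x_pred=5.7980  r=-0.5480  x^+=5.6588  v^+=0.9730  a^+=-1.6090
step 7: x_pred=5.8921  r=-5.2621  x^+=4.5555  v^+=-2.3445  a^+=-3.5388

x_post = 4.5555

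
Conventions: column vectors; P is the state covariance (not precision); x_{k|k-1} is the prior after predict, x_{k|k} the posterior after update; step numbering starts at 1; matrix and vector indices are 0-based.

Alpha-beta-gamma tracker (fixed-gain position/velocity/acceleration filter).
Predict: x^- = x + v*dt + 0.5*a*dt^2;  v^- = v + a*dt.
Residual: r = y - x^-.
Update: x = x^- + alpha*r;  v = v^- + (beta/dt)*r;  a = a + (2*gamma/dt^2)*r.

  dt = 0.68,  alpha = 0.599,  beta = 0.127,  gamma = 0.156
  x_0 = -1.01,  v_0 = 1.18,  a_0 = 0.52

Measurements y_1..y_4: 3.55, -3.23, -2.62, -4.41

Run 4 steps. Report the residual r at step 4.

resid = -2.7160

step 1: x_pred=-0.0874  r=3.6374  x^+=2.0914  v^+=2.2129  a^+=2.9743
step 2: x_pred=4.2839  r=-7.5139  x^+=-0.2169  v^+=2.8321  a^+=-2.0956
step 3: x_pred=1.2244  r=-3.8444  x^+=-1.0784  v^+=0.6891  a^+=-4.6896
step 4: x_pred=-1.6940  r=-2.7160  x^+=-3.3209  v^+=-3.0071  a^+=-6.5222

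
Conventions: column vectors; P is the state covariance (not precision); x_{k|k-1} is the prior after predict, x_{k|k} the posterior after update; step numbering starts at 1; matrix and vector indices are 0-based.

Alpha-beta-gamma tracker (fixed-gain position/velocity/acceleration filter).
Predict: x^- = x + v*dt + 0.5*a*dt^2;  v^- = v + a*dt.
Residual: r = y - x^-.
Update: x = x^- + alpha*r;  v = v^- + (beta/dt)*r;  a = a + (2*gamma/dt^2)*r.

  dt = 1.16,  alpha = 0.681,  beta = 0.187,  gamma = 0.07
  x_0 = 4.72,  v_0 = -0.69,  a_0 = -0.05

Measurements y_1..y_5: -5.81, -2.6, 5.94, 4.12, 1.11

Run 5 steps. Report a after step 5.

a_post = 0.8742

step 1: x_pred=3.8860  r=-9.6960  x^+=-2.7170  v^+=-2.3111  a^+=-1.0588
step 2: x_pred=-6.1102  r=3.5102  x^+=-3.7197  v^+=-2.9734  a^+=-0.6936
step 3: x_pred=-7.6355  r=13.5755  x^+=1.6094  v^+=-1.5895  a^+=0.7188
step 4: x_pred=0.2492  r=3.8708  x^+=2.8852  v^+=-0.1316  a^+=1.1216
step 5: x_pred=3.4871  r=-2.3771  x^+=1.8683  v^+=0.7862  a^+=0.8742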